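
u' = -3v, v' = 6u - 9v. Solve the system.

u(t) = c_1e^(-6t) + c_2e^(-3t), v(t) = 2c_1e^(-6t) + c_2e^(-3t)

Coefficient matrix A = [[0, -3], [6, -9]].
Characteristic polynomial det(A - λI) = λ^2 + 9λ + 18 = 0.
Eigenvalues λ = -6, -3.
For λ=-6: (A-λI) row 1 is [6, -3], so an eigenvector is (1, 2).
For λ=-3: (A-λI) row 1 is [3, -3], so an eigenvector is (1, 1).
General solution: c_1e^(-6t)(1,2) + c_2e^(-3t)(1,1).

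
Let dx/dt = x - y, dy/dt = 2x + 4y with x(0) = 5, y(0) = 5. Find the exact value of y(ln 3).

A = [[1,-1],[2,4]]; eigenvalues λ = 3, 2.
Eigenvectors: (1,-2) for λ=3, (-1,1) for λ=2.
From the initial condition, c_1 = -10, c_2 = -15.
y(ln 3) = (-10)(3^3)(-2) + (-15)(3^2)(1) = 405.

405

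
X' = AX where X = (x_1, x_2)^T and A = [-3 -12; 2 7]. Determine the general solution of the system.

x_1(t) = -2C_1e^(3t) - 3C_2e^(t), x_2(t) = C_1e^(3t) + C_2e^(t)

Coefficient matrix A = [[-3, -12], [2, 7]].
Characteristic polynomial det(A - λI) = λ^2 - 4λ + 3 = 0.
Eigenvalues λ = 3, 1.
For λ=3: (A-λI) row 1 is [-6, -12], so an eigenvector is (-2, 1).
For λ=1: (A-λI) row 1 is [-4, -12], so an eigenvector is (-3, 1).
General solution: C_1e^(3t)(-2,1) + C_2e^(t)(-3,1).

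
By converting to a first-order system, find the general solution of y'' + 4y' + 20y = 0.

Let x_1 = y, x_2 = y'. Then x_1' = x_2 and x_2' = -20x_1 - 4x_2.
A = [[0,1],[-20,-4]]; det(A-λI) = λ^2 + 4λ + 20.
Eigenvalues λ = -2 ± 4i.

y(t) = C_1e^(-2t)cos(4t) + C_2e^(-2t)sin(4t)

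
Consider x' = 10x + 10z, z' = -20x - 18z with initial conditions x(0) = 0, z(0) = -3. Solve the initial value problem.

Coefficient matrix A = [[10, 10], [-20, -18]].
Characteristic polynomial det(A - λI) = λ^2 + 8λ + 20 = 0.
Eigenvalues λ = -4 ± 2i (complex conjugate pair).
For λ=-4+2i: an eigenvector is (2,-3) - i(-1,1) = (2 + i, -3 - i).
A real fundamental pair from Re and Im of e^((-4+2i)t)v: X_1 = e^(-4t)(cos(2t)·(2,-3) + sin(2t)·(-1,1)), X_2 = e^(-4t)(sin(2t)·(2,-3) - cos(2t)·(-1,1)).
General solution: C_1X_1 + C_2X_2.
Applying x(0)=0, z(0)=-3 gives C_1=3, C_2=-6.

x(t) = -15e^(-4t)sin(2t), z(t) = 21e^(-4t)sin(2t) - 3e^(-4t)cos(2t)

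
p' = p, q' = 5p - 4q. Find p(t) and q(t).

Coefficient matrix A = [[1, 0], [5, -4]].
Characteristic polynomial det(A - λI) = λ^2 + 3λ - 4 = 0.
Eigenvalues λ = 1, -4.
For λ=1: (A-λI) row 2 is [5, -5], so an eigenvector is (-1, -1).
For λ=-4: (A-λI) row 1 is [5, 0], so an eigenvector is (0, 1).
General solution: c_1e^(t)(-1,-1) + c_2e^(-4t)(0,1).

p(t) = -c_1e^(t), q(t) = -c_1e^(t) + c_2e^(-4t)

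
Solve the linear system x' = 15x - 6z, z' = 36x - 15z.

x(t) = -C_1e^(-3t) + C_2e^(3t), z(t) = -3C_1e^(-3t) + 2C_2e^(3t)

Coefficient matrix A = [[15, -6], [36, -15]].
Characteristic polynomial det(A - λI) = λ^2 - 9 = 0.
Eigenvalues λ = -3, 3.
For λ=-3: (A-λI) row 1 is [18, -6], so an eigenvector is (-1, -3).
For λ=3: (A-λI) row 1 is [12, -6], so an eigenvector is (1, 2).
General solution: C_1e^(-3t)(-1,-3) + C_2e^(3t)(1,2).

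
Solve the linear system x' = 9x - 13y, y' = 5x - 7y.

x(t) = -2K_1e^(t)sin(t) + 3K_1e^(t)cos(t) + 3K_2e^(t)sin(t) + 2K_2e^(t)cos(t), y(t) = -K_1e^(t)sin(t) + 2K_1e^(t)cos(t) + 2K_2e^(t)sin(t) + K_2e^(t)cos(t)

Coefficient matrix A = [[9, -13], [5, -7]].
Characteristic polynomial det(A - λI) = λ^2 - 2λ + 2 = 0.
Eigenvalues λ = 1 ± i (complex conjugate pair).
For λ=1+i: an eigenvector is (3,2) - i(-2,-1) = (3 + 2i, 2 + i).
A real fundamental pair from Re and Im of e^((1+i)t)v: X_1 = e^(t)(cos(t)·(3,2) + sin(t)·(-2,-1)), X_2 = e^(t)(sin(t)·(3,2) - cos(t)·(-2,-1)).
General solution: K_1X_1 + K_2X_2.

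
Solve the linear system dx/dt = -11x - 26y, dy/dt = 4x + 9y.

x(t) = -2c_1e^(-t)sin(2t) + 3c_1e^(-t)cos(2t) + 3c_2e^(-t)sin(2t) + 2c_2e^(-t)cos(2t), y(t) = c_1e^(-t)sin(2t) - c_1e^(-t)cos(2t) - c_2e^(-t)sin(2t) - c_2e^(-t)cos(2t)

Coefficient matrix A = [[-11, -26], [4, 9]].
Characteristic polynomial det(A - λI) = λ^2 + 2λ + 5 = 0.
Eigenvalues λ = -1 ± 2i (complex conjugate pair).
For λ=-1+2i: an eigenvector is (3,-1) - i(-2,1) = (3 + 2i, -1 - i).
A real fundamental pair from Re and Im of e^((-1+2i)t)v: X_1 = e^(-t)(cos(2t)·(3,-1) + sin(2t)·(-2,1)), X_2 = e^(-t)(sin(2t)·(3,-1) - cos(2t)·(-2,1)).
General solution: c_1X_1 + c_2X_2.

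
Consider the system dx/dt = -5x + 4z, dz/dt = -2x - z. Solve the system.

x(t) = -c_1e^(-3t)sin(2t) + c_1e^(-3t)cos(2t) + c_2e^(-3t)sin(2t) + c_2e^(-3t)cos(2t), z(t) = -c_1e^(-3t)sin(2t) + c_2e^(-3t)cos(2t)

Coefficient matrix A = [[-5, 4], [-2, -1]].
Characteristic polynomial det(A - λI) = λ^2 + 6λ + 13 = 0.
Eigenvalues λ = -3 ± 2i (complex conjugate pair).
For λ=-3+2i: an eigenvector is (1,0) - i(-1,-1) = (1 + i, 0 + i).
A real fundamental pair from Re and Im of e^((-3+2i)t)v: X_1 = e^(-3t)(cos(2t)·(1,0) + sin(2t)·(-1,-1)), X_2 = e^(-3t)(sin(2t)·(1,0) - cos(2t)·(-1,-1)).
General solution: c_1X_1 + c_2X_2.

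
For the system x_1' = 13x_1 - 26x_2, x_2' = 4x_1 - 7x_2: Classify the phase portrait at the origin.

A = [[13,-26],[4,-7]]; det(A-λI) = λ^2 - 6λ + 13.
λ = 3 ± 2i: positive real part.

unstable spiral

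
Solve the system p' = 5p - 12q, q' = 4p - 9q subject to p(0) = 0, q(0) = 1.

p(t) = -6e^(-t) + 6e^(-3t), q(t) = -3e^(-t) + 4e^(-3t)

Coefficient matrix A = [[5, -12], [4, -9]].
Characteristic polynomial det(A - λI) = λ^2 + 4λ + 3 = 0.
Eigenvalues λ = -1, -3.
For λ=-1: (A-λI) row 1 is [6, -12], so an eigenvector is (-2, -1).
For λ=-3: (A-λI) row 1 is [8, -12], so an eigenvector is (3, 2).
General solution: C_1e^(-t)(-2,-1) + C_2e^(-3t)(3,2).
Applying p(0)=0, q(0)=1 gives C_1=3, C_2=2.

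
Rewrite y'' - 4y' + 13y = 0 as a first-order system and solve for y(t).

Let x_1 = y, x_2 = y'. Then x_1' = x_2 and x_2' = -13x_1 + 4x_2.
A = [[0,1],[-13,4]]; det(A-λI) = λ^2 - 4λ + 13.
Eigenvalues λ = 2 ± 3i.

y(t) = K_1e^(2t)cos(3t) + K_2e^(2t)sin(3t)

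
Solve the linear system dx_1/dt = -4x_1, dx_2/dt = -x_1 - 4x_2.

Coefficient matrix A = [[-4, 0], [-1, -4]].
Characteristic polynomial det(A - λI) = λ^2 + 8λ + 16 = 0.
Single eigenvalue λ = -4 with algebraic multiplicity 2.
Eigenvector v = (0,-1); generalized eigenvector w with (A-λI)w=v is (1,2).
General solution: e^(-4t)[c_1·v + c_2·(t·v + w)].

x_1(t) = c_2e^(-4t), x_2(t) = -c_1e^(-4t) - c_2te^(-4t) + 2c_2e^(-4t)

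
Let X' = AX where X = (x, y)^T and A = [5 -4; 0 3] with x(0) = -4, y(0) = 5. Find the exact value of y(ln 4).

320

A = [[5,-4],[0,3]]; eigenvalues λ = 5, 3.
Eigenvectors: (1,0) for λ=5, (-2,-1) for λ=3.
From the initial condition, c_1 = -14, c_2 = -5.
y(ln 4) = (-14)(4^5)(0) + (-5)(4^3)(-1) = 320.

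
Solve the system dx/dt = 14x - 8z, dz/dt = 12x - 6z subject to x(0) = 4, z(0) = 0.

Coefficient matrix A = [[14, -8], [12, -6]].
Characteristic polynomial det(A - λI) = λ^2 - 8λ + 12 = 0.
Eigenvalues λ = 2, 6.
For λ=2: (A-λI) row 1 is [12, -8], so an eigenvector is (2, 3).
For λ=6: (A-λI) row 1 is [8, -8], so an eigenvector is (-1, -1).
General solution: K_1e^(2t)(2,3) + K_2e^(6t)(-1,-1).
Applying x(0)=4, z(0)=0 gives K_1=-4, K_2=-12.

x(t) = 12e^(6t) - 8e^(2t), z(t) = 12e^(6t) - 12e^(2t)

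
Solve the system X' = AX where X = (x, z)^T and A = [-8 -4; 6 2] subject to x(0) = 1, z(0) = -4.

x(t) = 6e^(-2t) - 5e^(-4t), z(t) = -9e^(-2t) + 5e^(-4t)

Coefficient matrix A = [[-8, -4], [6, 2]].
Characteristic polynomial det(A - λI) = λ^2 + 6λ + 8 = 0.
Eigenvalues λ = -4, -2.
For λ=-4: (A-λI) row 1 is [-4, -4], so an eigenvector is (-1, 1).
For λ=-2: (A-λI) row 1 is [-6, -4], so an eigenvector is (2, -3).
General solution: C_1e^(-4t)(-1,1) + C_2e^(-2t)(2,-3).
Applying x(0)=1, z(0)=-4 gives C_1=5, C_2=3.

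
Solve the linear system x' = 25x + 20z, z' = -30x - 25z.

x(t) = C_1e^(5t) - 2C_2e^(-5t), z(t) = -C_1e^(5t) + 3C_2e^(-5t)

Coefficient matrix A = [[25, 20], [-30, -25]].
Characteristic polynomial det(A - λI) = λ^2 - 25 = 0.
Eigenvalues λ = 5, -5.
For λ=5: (A-λI) row 1 is [20, 20], so an eigenvector is (1, -1).
For λ=-5: (A-λI) row 1 is [30, 20], so an eigenvector is (-2, 3).
General solution: C_1e^(5t)(1,-1) + C_2e^(-5t)(-2,3).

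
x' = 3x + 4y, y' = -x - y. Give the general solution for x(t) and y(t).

x(t) = -2C_1e^(t) - 2C_2te^(t) - C_2e^(t), y(t) = C_1e^(t) + C_2te^(t)

Coefficient matrix A = [[3, 4], [-1, -1]].
Characteristic polynomial det(A - λI) = λ^2 - 2λ + 1 = 0.
Single eigenvalue λ = 1 with algebraic multiplicity 2.
Eigenvector v = (-2,1); generalized eigenvector w with (A-λI)w=v is (-1,0).
General solution: e^(t)[C_1·v + C_2·(t·v + w)].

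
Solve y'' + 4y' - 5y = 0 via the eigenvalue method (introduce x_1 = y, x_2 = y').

Let x_1 = y, x_2 = y'. Then x_1' = x_2 and x_2' = 5x_1 - 4x_2.
A = [[0,1],[5,-4]]; det(A-λI) = λ^2 + 4λ - 5.
Eigenvalues λ = -5, 1 with eigenvectors (1,-5), (1,1).

y(t) = C_1e^(-5t) + C_2e^(t)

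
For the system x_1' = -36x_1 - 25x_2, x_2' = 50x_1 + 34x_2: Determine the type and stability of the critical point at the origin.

A = [[-36,-25],[50,34]]; det(A-λI) = λ^2 + 2λ + 26.
λ = -1 ± 5i: negative real part.

stable spiral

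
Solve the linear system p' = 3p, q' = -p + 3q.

p(t) = -C_2e^(3t), q(t) = C_1e^(3t) + C_2te^(3t)

Coefficient matrix A = [[3, 0], [-1, 3]].
Characteristic polynomial det(A - λI) = λ^2 - 6λ + 9 = 0.
Single eigenvalue λ = 3 with algebraic multiplicity 2.
Eigenvector v = (0,1); generalized eigenvector w with (A-λI)w=v is (-1,0).
General solution: e^(3t)[C_1·v + C_2·(t·v + w)].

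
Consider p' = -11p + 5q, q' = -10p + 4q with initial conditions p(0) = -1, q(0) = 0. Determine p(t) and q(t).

p(t) = e^(-t) - 2e^(-6t), q(t) = 2e^(-t) - 2e^(-6t)

Coefficient matrix A = [[-11, 5], [-10, 4]].
Characteristic polynomial det(A - λI) = λ^2 + 7λ + 6 = 0.
Eigenvalues λ = -1, -6.
For λ=-1: (A-λI) row 1 is [-10, 5], so an eigenvector is (1, 2).
For λ=-6: (A-λI) row 1 is [-5, 5], so an eigenvector is (1, 1).
General solution: K_1e^(-t)(1,2) + K_2e^(-6t)(1,1).
Applying p(0)=-1, q(0)=0 gives K_1=1, K_2=-2.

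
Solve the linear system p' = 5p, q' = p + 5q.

p(t) = -K_2e^(5t), q(t) = -K_1e^(5t) - K_2te^(5t) - 2K_2e^(5t)

Coefficient matrix A = [[5, 0], [1, 5]].
Characteristic polynomial det(A - λI) = λ^2 - 10λ + 25 = 0.
Single eigenvalue λ = 5 with algebraic multiplicity 2.
Eigenvector v = (0,-1); generalized eigenvector w with (A-λI)w=v is (-1,-2).
General solution: e^(5t)[K_1·v + K_2·(t·v + w)].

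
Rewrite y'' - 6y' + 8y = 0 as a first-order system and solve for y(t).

y(t) = c_1e^(2t) + c_2e^(4t)

Let x_1 = y, x_2 = y'. Then x_1' = x_2 and x_2' = -8x_1 + 6x_2.
A = [[0,1],[-8,6]]; det(A-λI) = λ^2 - 6λ + 8.
Eigenvalues λ = 2, 4 with eigenvectors (1,2), (1,4).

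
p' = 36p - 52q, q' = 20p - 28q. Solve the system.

p(t) = 2C_1e^(4t)sin(4t) - 3C_1e^(4t)cos(4t) - 3C_2e^(4t)sin(4t) - 2C_2e^(4t)cos(4t), q(t) = C_1e^(4t)sin(4t) - 2C_1e^(4t)cos(4t) - 2C_2e^(4t)sin(4t) - C_2e^(4t)cos(4t)

Coefficient matrix A = [[36, -52], [20, -28]].
Characteristic polynomial det(A - λI) = λ^2 - 8λ + 32 = 0.
Eigenvalues λ = 4 ± 4i (complex conjugate pair).
For λ=4+4i: an eigenvector is (-3,-2) - i(2,1) = (-3 - 2i, -2 - i).
A real fundamental pair from Re and Im of e^((4+4i)t)v: X_1 = e^(4t)(cos(4t)·(-3,-2) + sin(4t)·(2,1)), X_2 = e^(4t)(sin(4t)·(-3,-2) - cos(4t)·(2,1)).
General solution: C_1X_1 + C_2X_2.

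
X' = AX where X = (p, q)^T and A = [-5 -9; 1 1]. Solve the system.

Coefficient matrix A = [[-5, -9], [1, 1]].
Characteristic polynomial det(A - λI) = λ^2 + 4λ + 4 = 0.
Single eigenvalue λ = -2 with algebraic multiplicity 2.
Eigenvector v = (-3,1); generalized eigenvector w with (A-λI)w=v is (1,0).
General solution: e^(-2t)[c_1·v + c_2·(t·v + w)].

p(t) = -3c_1e^(-2t) - 3c_2te^(-2t) + c_2e^(-2t), q(t) = c_1e^(-2t) + c_2te^(-2t)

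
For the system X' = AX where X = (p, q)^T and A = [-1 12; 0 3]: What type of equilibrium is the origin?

saddle

A = [[-1,12],[0,3]]; det(A-λI) = λ^2 - 2λ - 3.
λ = 3, -1: opposite signs.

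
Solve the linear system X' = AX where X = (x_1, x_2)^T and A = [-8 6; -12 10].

x_1(t) = c_1e^(-2t) + c_2e^(4t), x_2(t) = c_1e^(-2t) + 2c_2e^(4t)

Coefficient matrix A = [[-8, 6], [-12, 10]].
Characteristic polynomial det(A - λI) = λ^2 - 2λ - 8 = 0.
Eigenvalues λ = -2, 4.
For λ=-2: (A-λI) row 1 is [-6, 6], so an eigenvector is (1, 1).
For λ=4: (A-λI) row 1 is [-12, 6], so an eigenvector is (1, 2).
General solution: c_1e^(-2t)(1,1) + c_2e^(4t)(1,2).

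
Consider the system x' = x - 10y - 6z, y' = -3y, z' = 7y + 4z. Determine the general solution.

Coefficient matrix A = [[1, -10, -6], [0, -3, 0], [0, 7, 4]].
det(A - λI) = 0 gives eigenvalues λ = 1, -3, 4.
For λ=1: eigenvector (1,0,0).
For λ=-3: eigenvector (1,1,-1).
For λ=4: eigenvector (-2,0,1).
General solution: C_1e^(t)(1,0,0) + C_2e^(-3t)(1,1,-1) + C_3e^(4t)(-2,0,1).

x(t) = C_1e^(t) + C_2e^(-3t) - 2C_3e^(4t), y(t) = C_2e^(-3t), z(t) = -C_2e^(-3t) + C_3e^(4t)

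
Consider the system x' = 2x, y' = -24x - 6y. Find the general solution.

Coefficient matrix A = [[2, 0], [-24, -6]].
Characteristic polynomial det(A - λI) = λ^2 + 4λ - 12 = 0.
Eigenvalues λ = 2, -6.
For λ=2: (A-λI) row 2 is [-24, -8], so an eigenvector is (-1, 3).
For λ=-6: (A-λI) row 1 is [8, 0], so an eigenvector is (0, 1).
General solution: C_1e^(2t)(-1,3) + C_2e^(-6t)(0,1).

x(t) = -C_1e^(2t), y(t) = 3C_1e^(2t) + C_2e^(-6t)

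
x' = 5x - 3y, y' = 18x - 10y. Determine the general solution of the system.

x(t) = -c_1e^(-4t) - c_2e^(-t), y(t) = -3c_1e^(-4t) - 2c_2e^(-t)

Coefficient matrix A = [[5, -3], [18, -10]].
Characteristic polynomial det(A - λI) = λ^2 + 5λ + 4 = 0.
Eigenvalues λ = -4, -1.
For λ=-4: (A-λI) row 1 is [9, -3], so an eigenvector is (-1, -3).
For λ=-1: (A-λI) row 1 is [6, -3], so an eigenvector is (-1, -2).
General solution: c_1e^(-4t)(-1,-3) + c_2e^(-t)(-1,-2).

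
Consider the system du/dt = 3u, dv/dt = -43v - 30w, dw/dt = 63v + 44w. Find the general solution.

Coefficient matrix A = [[3, 0, 0], [0, -43, -30], [0, 63, 44]].
det(A - λI) = 0 gives eigenvalues λ = 3, -1, 2.
For λ=3: eigenvector (1,0,0).
For λ=-1: eigenvector (0,5,-7).
For λ=2: eigenvector (0,-2,3).
General solution: c_1e^(3t)(1,0,0) + c_2e^(-t)(0,5,-7) + c_3e^(2t)(0,-2,3).

u(t) = c_1e^(3t), v(t) = 5c_2e^(-t) - 2c_3e^(2t), w(t) = -7c_2e^(-t) + 3c_3e^(2t)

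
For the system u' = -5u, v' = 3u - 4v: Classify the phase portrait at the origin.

stable node

A = [[-5,0],[3,-4]]; det(A-λI) = λ^2 + 9λ + 20.
λ = -4, -5: both negative.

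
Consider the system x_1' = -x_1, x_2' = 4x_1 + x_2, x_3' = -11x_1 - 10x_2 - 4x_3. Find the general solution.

x_1(t) = c_3e^(-t), x_2(t) = c_2e^(t) - 2c_3e^(-t), x_3(t) = c_1e^(-4t) - 2c_2e^(t) + 3c_3e^(-t)

Coefficient matrix A = [[-1, 0, 0], [4, 1, 0], [-11, -10, -4]].
det(A - λI) = 0 gives eigenvalues λ = -4, 1, -1.
For λ=-4: eigenvector (0,0,1).
For λ=1: eigenvector (0,1,-2).
For λ=-1: eigenvector (1,-2,3).
General solution: c_1e^(-4t)(0,0,1) + c_2e^(t)(0,1,-2) + c_3e^(-t)(1,-2,3).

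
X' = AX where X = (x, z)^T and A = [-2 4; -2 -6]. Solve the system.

x(t) = c_1e^(-4t)sin(2t) - c_1e^(-4t)cos(2t) - c_2e^(-4t)sin(2t) - c_2e^(-4t)cos(2t), z(t) = c_1e^(-4t)cos(2t) + c_2e^(-4t)sin(2t)

Coefficient matrix A = [[-2, 4], [-2, -6]].
Characteristic polynomial det(A - λI) = λ^2 + 8λ + 20 = 0.
Eigenvalues λ = -4 ± 2i (complex conjugate pair).
For λ=-4+2i: an eigenvector is (-1,1) - i(1,0) = (-1 - i, 1).
A real fundamental pair from Re and Im of e^((-4+2i)t)v: X_1 = e^(-4t)(cos(2t)·(-1,1) + sin(2t)·(1,0)), X_2 = e^(-4t)(sin(2t)·(-1,1) - cos(2t)·(1,0)).
General solution: c_1X_1 + c_2X_2.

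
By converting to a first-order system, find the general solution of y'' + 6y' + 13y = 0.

y(t) = C_1e^(-3t)cos(2t) + C_2e^(-3t)sin(2t)

Let x_1 = y, x_2 = y'. Then x_1' = x_2 and x_2' = -13x_1 - 6x_2.
A = [[0,1],[-13,-6]]; det(A-λI) = λ^2 + 6λ + 13.
Eigenvalues λ = -3 ± 2i.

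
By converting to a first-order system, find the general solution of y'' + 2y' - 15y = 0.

y(t) = c_1e^(3t) + c_2e^(-5t)

Let x_1 = y, x_2 = y'. Then x_1' = x_2 and x_2' = 15x_1 - 2x_2.
A = [[0,1],[15,-2]]; det(A-λI) = λ^2 + 2λ - 15.
Eigenvalues λ = 3, -5 with eigenvectors (1,3), (1,-5).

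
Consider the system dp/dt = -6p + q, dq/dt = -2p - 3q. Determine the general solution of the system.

p(t) = K_1e^(-4t) - K_2e^(-5t), q(t) = 2K_1e^(-4t) - K_2e^(-5t)

Coefficient matrix A = [[-6, 1], [-2, -3]].
Characteristic polynomial det(A - λI) = λ^2 + 9λ + 20 = 0.
Eigenvalues λ = -4, -5.
For λ=-4: (A-λI) row 1 is [-2, 1], so an eigenvector is (1, 2).
For λ=-5: (A-λI) row 1 is [-1, 1], so an eigenvector is (-1, -1).
General solution: K_1e^(-4t)(1,2) + K_2e^(-5t)(-1,-1).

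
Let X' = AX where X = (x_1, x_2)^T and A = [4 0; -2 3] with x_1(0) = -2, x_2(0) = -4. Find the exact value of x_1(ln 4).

-512

A = [[4,0],[-2,3]]; eigenvalues λ = 4, 3.
Eigenvectors: (-1,2) for λ=4, (0,-1) for λ=3.
From the initial condition, c_1 = 2, c_2 = 8.
x_1(ln 4) = (2)(4^4)(-1) + (8)(4^3)(0) = -512.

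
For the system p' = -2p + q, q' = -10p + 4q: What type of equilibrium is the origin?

unstable spiral

A = [[-2,1],[-10,4]]; det(A-λI) = λ^2 - 2λ + 2.
λ = 1 ± i: positive real part.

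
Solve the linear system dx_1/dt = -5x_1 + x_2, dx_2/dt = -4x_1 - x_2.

Coefficient matrix A = [[-5, 1], [-4, -1]].
Characteristic polynomial det(A - λI) = λ^2 + 6λ + 9 = 0.
Single eigenvalue λ = -3 with algebraic multiplicity 2.
Eigenvector v = (1,2); generalized eigenvector w with (A-λI)w=v is (0,1).
General solution: e^(-3t)[K_1·v + K_2·(t·v + w)].

x_1(t) = K_1e^(-3t) + K_2te^(-3t), x_2(t) = 2K_1e^(-3t) + 2K_2te^(-3t) + K_2e^(-3t)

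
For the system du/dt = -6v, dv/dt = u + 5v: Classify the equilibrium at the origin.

unstable node

A = [[0,-6],[1,5]]; det(A-λI) = λ^2 - 5λ + 6.
λ = 2, 3: both positive.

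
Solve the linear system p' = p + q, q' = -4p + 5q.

p(t) = -c_1e^(3t) - c_2te^(3t), q(t) = -2c_1e^(3t) - 2c_2te^(3t) - c_2e^(3t)

Coefficient matrix A = [[1, 1], [-4, 5]].
Characteristic polynomial det(A - λI) = λ^2 - 6λ + 9 = 0.
Single eigenvalue λ = 3 with algebraic multiplicity 2.
Eigenvector v = (-1,-2); generalized eigenvector w with (A-λI)w=v is (0,-1).
General solution: e^(3t)[c_1·v + c_2·(t·v + w)].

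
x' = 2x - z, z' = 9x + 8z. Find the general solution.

x(t) = c_1e^(5t) + c_2te^(5t), z(t) = -3c_1e^(5t) - 3c_2te^(5t) - c_2e^(5t)

Coefficient matrix A = [[2, -1], [9, 8]].
Characteristic polynomial det(A - λI) = λ^2 - 10λ + 25 = 0.
Single eigenvalue λ = 5 with algebraic multiplicity 2.
Eigenvector v = (1,-3); generalized eigenvector w with (A-λI)w=v is (0,-1).
General solution: e^(5t)[c_1·v + c_2·(t·v + w)].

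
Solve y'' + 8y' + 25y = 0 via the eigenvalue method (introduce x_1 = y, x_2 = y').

Let x_1 = y, x_2 = y'. Then x_1' = x_2 and x_2' = -25x_1 - 8x_2.
A = [[0,1],[-25,-8]]; det(A-λI) = λ^2 + 8λ + 25.
Eigenvalues λ = -4 ± 3i.

y(t) = K_1e^(-4t)cos(3t) + K_2e^(-4t)sin(3t)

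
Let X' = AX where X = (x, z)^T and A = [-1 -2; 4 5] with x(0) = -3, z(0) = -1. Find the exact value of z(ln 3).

A = [[-1,-2],[4,5]]; eigenvalues λ = 1, 3.
Eigenvectors: (1,-1) for λ=1, (1,-2) for λ=3.
From the initial condition, c_1 = -7, c_2 = 4.
z(ln 3) = (-7)(3^1)(-1) + (4)(3^3)(-2) = -195.

-195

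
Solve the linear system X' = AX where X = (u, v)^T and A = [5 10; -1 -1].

Coefficient matrix A = [[5, 10], [-1, -1]].
Characteristic polynomial det(A - λI) = λ^2 - 4λ + 5 = 0.
Eigenvalues λ = 2 ± i (complex conjugate pair).
For λ=2+i: an eigenvector is (3,-1) - i(-1,0) = (3 + i, -1).
A real fundamental pair from Re and Im of e^((2+i)t)v: X_1 = e^(2t)(cos(t)·(3,-1) + sin(t)·(-1,0)), X_2 = e^(2t)(sin(t)·(3,-1) - cos(t)·(-1,0)).
General solution: K_1X_1 + K_2X_2.

u(t) = -K_1e^(2t)sin(t) + 3K_1e^(2t)cos(t) + 3K_2e^(2t)sin(t) + K_2e^(2t)cos(t), v(t) = -K_1e^(2t)cos(t) - K_2e^(2t)sin(t)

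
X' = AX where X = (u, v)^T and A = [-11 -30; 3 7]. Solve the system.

u(t) = 3C_1e^(-2t)sin(3t) - C_1e^(-2t)cos(3t) - C_2e^(-2t)sin(3t) - 3C_2e^(-2t)cos(3t), v(t) = -C_1e^(-2t)sin(3t) + C_2e^(-2t)cos(3t)

Coefficient matrix A = [[-11, -30], [3, 7]].
Characteristic polynomial det(A - λI) = λ^2 + 4λ + 13 = 0.
Eigenvalues λ = -2 ± 3i (complex conjugate pair).
For λ=-2+3i: an eigenvector is (-1,0) - i(3,-1) = (-1 - 3i, 0 + i).
A real fundamental pair from Re and Im of e^((-2+3i)t)v: X_1 = e^(-2t)(cos(3t)·(-1,0) + sin(3t)·(3,-1)), X_2 = e^(-2t)(sin(3t)·(-1,0) - cos(3t)·(3,-1)).
General solution: C_1X_1 + C_2X_2.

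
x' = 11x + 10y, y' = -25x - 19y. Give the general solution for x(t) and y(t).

Coefficient matrix A = [[11, 10], [-25, -19]].
Characteristic polynomial det(A - λI) = λ^2 + 8λ + 41 = 0.
Eigenvalues λ = -4 ± 5i (complex conjugate pair).
For λ=-4+5i: an eigenvector is (-1,1) - i(-1,2) = (-1 + i, 1 - 2i).
A real fundamental pair from Re and Im of e^((-4+5i)t)v: X_1 = e^(-4t)(cos(5t)·(-1,1) + sin(5t)·(-1,2)), X_2 = e^(-4t)(sin(5t)·(-1,1) - cos(5t)·(-1,2)).
General solution: c_1X_1 + c_2X_2.

x(t) = -c_1e^(-4t)sin(5t) - c_1e^(-4t)cos(5t) - c_2e^(-4t)sin(5t) + c_2e^(-4t)cos(5t), y(t) = 2c_1e^(-4t)sin(5t) + c_1e^(-4t)cos(5t) + c_2e^(-4t)sin(5t) - 2c_2e^(-4t)cos(5t)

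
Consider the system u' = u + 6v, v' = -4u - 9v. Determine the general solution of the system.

u(t) = -3c_1e^(-3t) + c_2e^(-5t), v(t) = 2c_1e^(-3t) - c_2e^(-5t)

Coefficient matrix A = [[1, 6], [-4, -9]].
Characteristic polynomial det(A - λI) = λ^2 + 8λ + 15 = 0.
Eigenvalues λ = -3, -5.
For λ=-3: (A-λI) row 1 is [4, 6], so an eigenvector is (-3, 2).
For λ=-5: (A-λI) row 1 is [6, 6], so an eigenvector is (1, -1).
General solution: c_1e^(-3t)(-3,2) + c_2e^(-5t)(1,-1).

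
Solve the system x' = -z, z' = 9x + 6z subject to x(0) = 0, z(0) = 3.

x(t) = -3te^(3t), z(t) = 9te^(3t) + 3e^(3t)

Coefficient matrix A = [[0, -1], [9, 6]].
Characteristic polynomial det(A - λI) = λ^2 - 6λ + 9 = 0.
Single eigenvalue λ = 3 with algebraic multiplicity 2.
Eigenvector v = (1,-3); generalized eigenvector w with (A-λI)w=v is (-1,2).
General solution: e^(3t)[K_1·v + K_2·(t·v + w)].
Applying x(0)=0, z(0)=3 gives K_1=-3, K_2=-3.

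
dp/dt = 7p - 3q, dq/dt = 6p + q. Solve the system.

p(t) = C_1e^(4t)sin(3t) - C_2e^(4t)cos(3t), q(t) = C_1e^(4t)sin(3t) - C_1e^(4t)cos(3t) - C_2e^(4t)sin(3t) - C_2e^(4t)cos(3t)

Coefficient matrix A = [[7, -3], [6, 1]].
Characteristic polynomial det(A - λI) = λ^2 - 8λ + 25 = 0.
Eigenvalues λ = 4 ± 3i (complex conjugate pair).
For λ=4+3i: an eigenvector is (0,-1) - i(1,1) = (0 - i, -1 - i).
A real fundamental pair from Re and Im of e^((4+3i)t)v: X_1 = e^(4t)(cos(3t)·(0,-1) + sin(3t)·(1,1)), X_2 = e^(4t)(sin(3t)·(0,-1) - cos(3t)·(1,1)).
General solution: C_1X_1 + C_2X_2.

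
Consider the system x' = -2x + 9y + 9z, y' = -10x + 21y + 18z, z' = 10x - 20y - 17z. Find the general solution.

x(t) = 3C_1e^(t) + C_3e^(-2t), y(t) = 6C_1e^(t) + C_2e^(3t) + 2C_3e^(-2t), z(t) = -5C_1e^(t) - C_2e^(3t) - 2C_3e^(-2t)

Coefficient matrix A = [[-2, 9, 9], [-10, 21, 18], [10, -20, -17]].
det(A - λI) = 0 gives eigenvalues λ = 1, 3, -2.
For λ=1: eigenvector (3,6,-5).
For λ=3: eigenvector (0,1,-1).
For λ=-2: eigenvector (1,2,-2).
General solution: C_1e^(t)(3,6,-5) + C_2e^(3t)(0,1,-1) + C_3e^(-2t)(1,2,-2).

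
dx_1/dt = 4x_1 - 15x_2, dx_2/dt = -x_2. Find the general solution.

Coefficient matrix A = [[4, -15], [0, -1]].
Characteristic polynomial det(A - λI) = λ^2 - 3λ - 4 = 0.
Eigenvalues λ = -1, 4.
For λ=-1: (A-λI) row 1 is [5, -15], so an eigenvector is (3, 1).
For λ=4: (A-λI) row 1 is [0, -15], so an eigenvector is (1, 0).
General solution: K_1e^(-t)(3,1) + K_2e^(4t)(1,0).

x_1(t) = 3K_1e^(-t) + K_2e^(4t), x_2(t) = K_1e^(-t)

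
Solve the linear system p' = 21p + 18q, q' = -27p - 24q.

p(t) = 2C_1e^(-6t) - C_2e^(3t), q(t) = -3C_1e^(-6t) + C_2e^(3t)

Coefficient matrix A = [[21, 18], [-27, -24]].
Characteristic polynomial det(A - λI) = λ^2 + 3λ - 18 = 0.
Eigenvalues λ = -6, 3.
For λ=-6: (A-λI) row 1 is [27, 18], so an eigenvector is (2, -3).
For λ=3: (A-λI) row 1 is [18, 18], so an eigenvector is (-1, 1).
General solution: C_1e^(-6t)(2,-3) + C_2e^(3t)(-1,1).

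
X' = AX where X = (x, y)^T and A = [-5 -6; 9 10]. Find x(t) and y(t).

Coefficient matrix A = [[-5, -6], [9, 10]].
Characteristic polynomial det(A - λI) = λ^2 - 5λ + 4 = 0.
Eigenvalues λ = 1, 4.
For λ=1: (A-λI) row 1 is [-6, -6], so an eigenvector is (1, -1).
For λ=4: (A-λI) row 1 is [-9, -6], so an eigenvector is (-2, 3).
General solution: c_1e^(t)(1,-1) + c_2e^(4t)(-2,3).

x(t) = c_1e^(t) - 2c_2e^(4t), y(t) = -c_1e^(t) + 3c_2e^(4t)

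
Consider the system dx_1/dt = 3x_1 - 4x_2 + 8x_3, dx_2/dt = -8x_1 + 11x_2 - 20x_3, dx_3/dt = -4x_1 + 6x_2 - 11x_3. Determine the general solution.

Coefficient matrix A = [[3, -4, 8], [-8, 11, -20], [-4, 6, -11]].
det(A - λI) = 0 gives eigenvalues λ = -1, 1, 3.
For λ=-1: eigenvector (1,-1,-1).
For λ=1: eigenvector (0,2,1).
For λ=3: eigenvector (-1,4,2).
General solution: K_1e^(-t)(1,-1,-1) + K_2e^(t)(0,2,1) + K_3e^(3t)(-1,4,2).

x_1(t) = K_1e^(-t) - K_3e^(3t), x_2(t) = -K_1e^(-t) + 2K_2e^(t) + 4K_3e^(3t), x_3(t) = -K_1e^(-t) + K_2e^(t) + 2K_3e^(3t)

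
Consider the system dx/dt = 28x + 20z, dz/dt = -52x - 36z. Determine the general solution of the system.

Coefficient matrix A = [[28, 20], [-52, -36]].
Characteristic polynomial det(A - λI) = λ^2 + 8λ + 32 = 0.
Eigenvalues λ = -4 ± 4i (complex conjugate pair).
For λ=-4+4i: an eigenvector is (-2,3) - i(-1,2) = (-2 + i, 3 - 2i).
A real fundamental pair from Re and Im of e^((-4+4i)t)v: X_1 = e^(-4t)(cos(4t)·(-2,3) + sin(4t)·(-1,2)), X_2 = e^(-4t)(sin(4t)·(-2,3) - cos(4t)·(-1,2)).
General solution: c_1X_1 + c_2X_2.

x(t) = -c_1e^(-4t)sin(4t) - 2c_1e^(-4t)cos(4t) - 2c_2e^(-4t)sin(4t) + c_2e^(-4t)cos(4t), z(t) = 2c_1e^(-4t)sin(4t) + 3c_1e^(-4t)cos(4t) + 3c_2e^(-4t)sin(4t) - 2c_2e^(-4t)cos(4t)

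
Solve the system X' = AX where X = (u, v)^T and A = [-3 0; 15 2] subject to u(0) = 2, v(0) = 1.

u(t) = 2e^(-3t), v(t) = 7e^(2t) - 6e^(-3t)

Coefficient matrix A = [[-3, 0], [15, 2]].
Characteristic polynomial det(A - λI) = λ^2 + λ - 6 = 0.
Eigenvalues λ = 2, -3.
For λ=2: (A-λI) row 1 is [-5, 0], so an eigenvector is (0, -1).
For λ=-3: (A-λI) row 2 is [15, 5], so an eigenvector is (1, -3).
General solution: c_1e^(2t)(0,-1) + c_2e^(-3t)(1,-3).
Applying u(0)=2, v(0)=1 gives c_1=-7, c_2=2.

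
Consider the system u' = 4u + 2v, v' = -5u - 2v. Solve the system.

Coefficient matrix A = [[4, 2], [-5, -2]].
Characteristic polynomial det(A - λI) = λ^2 - 2λ + 2 = 0.
Eigenvalues λ = 1 ± i (complex conjugate pair).
For λ=1+i: an eigenvector is (-1,1) - i(-1,2) = (-1 + i, 1 - 2i).
A real fundamental pair from Re and Im of e^((1+i)t)v: X_1 = e^(t)(cos(t)·(-1,1) + sin(t)·(-1,2)), X_2 = e^(t)(sin(t)·(-1,1) - cos(t)·(-1,2)).
General solution: c_1X_1 + c_2X_2.

u(t) = -c_1e^(t)sin(t) - c_1e^(t)cos(t) - c_2e^(t)sin(t) + c_2e^(t)cos(t), v(t) = 2c_1e^(t)sin(t) + c_1e^(t)cos(t) + c_2e^(t)sin(t) - 2c_2e^(t)cos(t)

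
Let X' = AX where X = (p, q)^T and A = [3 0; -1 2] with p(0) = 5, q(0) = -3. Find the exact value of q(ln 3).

A = [[3,0],[-1,2]]; eigenvalues λ = 3, 2.
Eigenvectors: (-1,1) for λ=3, (0,1) for λ=2.
From the initial condition, c_1 = -5, c_2 = 2.
q(ln 3) = (-5)(3^3)(1) + (2)(3^2)(1) = -117.

-117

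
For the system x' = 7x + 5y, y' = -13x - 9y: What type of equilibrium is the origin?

A = [[7,5],[-13,-9]]; det(A-λI) = λ^2 + 2λ + 2.
λ = -1 ± i: negative real part.

stable spiral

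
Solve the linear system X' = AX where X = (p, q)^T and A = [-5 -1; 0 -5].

p(t) = -c_1e^(-5t) - c_2te^(-5t) + 2c_2e^(-5t), q(t) = c_2e^(-5t)

Coefficient matrix A = [[-5, -1], [0, -5]].
Characteristic polynomial det(A - λI) = λ^2 + 10λ + 25 = 0.
Single eigenvalue λ = -5 with algebraic multiplicity 2.
Eigenvector v = (-1,0); generalized eigenvector w with (A-λI)w=v is (2,1).
General solution: e^(-5t)[c_1·v + c_2·(t·v + w)].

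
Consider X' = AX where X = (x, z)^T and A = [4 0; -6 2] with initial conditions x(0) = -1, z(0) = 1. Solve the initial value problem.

x(t) = -e^(4t), z(t) = 3e^(4t) - 2e^(2t)

Coefficient matrix A = [[4, 0], [-6, 2]].
Characteristic polynomial det(A - λI) = λ^2 - 6λ + 8 = 0.
Eigenvalues λ = 2, 4.
For λ=2: (A-λI) row 1 is [2, 0], so an eigenvector is (0, -1).
For λ=4: (A-λI) row 2 is [-6, -2], so an eigenvector is (1, -3).
General solution: c_1e^(2t)(0,-1) + c_2e^(4t)(1,-3).
Applying x(0)=-1, z(0)=1 gives c_1=2, c_2=-1.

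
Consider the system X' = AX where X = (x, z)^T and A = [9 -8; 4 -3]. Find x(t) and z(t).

Coefficient matrix A = [[9, -8], [4, -3]].
Characteristic polynomial det(A - λI) = λ^2 - 6λ + 5 = 0.
Eigenvalues λ = 5, 1.
For λ=5: (A-λI) row 1 is [4, -8], so an eigenvector is (2, 1).
For λ=1: (A-λI) row 1 is [8, -8], so an eigenvector is (-1, -1).
General solution: C_1e^(5t)(2,1) + C_2e^(t)(-1,-1).

x(t) = 2C_1e^(5t) - C_2e^(t), z(t) = C_1e^(5t) - C_2e^(t)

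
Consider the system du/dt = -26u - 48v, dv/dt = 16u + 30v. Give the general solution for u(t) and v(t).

Coefficient matrix A = [[-26, -48], [16, 30]].
Characteristic polynomial det(A - λI) = λ^2 - 4λ - 12 = 0.
Eigenvalues λ = -2, 6.
For λ=-2: (A-λI) row 1 is [-24, -48], so an eigenvector is (-2, 1).
For λ=6: (A-λI) row 1 is [-32, -48], so an eigenvector is (3, -2).
General solution: K_1e^(-2t)(-2,1) + K_2e^(6t)(3,-2).

u(t) = -2K_1e^(-2t) + 3K_2e^(6t), v(t) = K_1e^(-2t) - 2K_2e^(6t)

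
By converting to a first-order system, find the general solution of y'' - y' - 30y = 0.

Let x_1 = y, x_2 = y'. Then x_1' = x_2 and x_2' = 30x_1 + x_2.
A = [[0,1],[30,1]]; det(A-λI) = λ^2 - λ - 30.
Eigenvalues λ = 6, -5 with eigenvectors (1,6), (1,-5).

y(t) = K_1e^(6t) + K_2e^(-5t)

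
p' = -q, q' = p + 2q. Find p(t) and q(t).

Coefficient matrix A = [[0, -1], [1, 2]].
Characteristic polynomial det(A - λI) = λ^2 - 2λ + 1 = 0.
Single eigenvalue λ = 1 with algebraic multiplicity 2.
Eigenvector v = (-1,1); generalized eigenvector w with (A-λI)w=v is (2,-1).
General solution: e^(t)[K_1·v + K_2·(t·v + w)].

p(t) = -K_1e^(t) - K_2te^(t) + 2K_2e^(t), q(t) = K_1e^(t) + K_2te^(t) - K_2e^(t)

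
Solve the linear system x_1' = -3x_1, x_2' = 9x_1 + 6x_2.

Coefficient matrix A = [[-3, 0], [9, 6]].
Characteristic polynomial det(A - λI) = λ^2 - 3λ - 18 = 0.
Eigenvalues λ = -3, 6.
For λ=-3: (A-λI) row 2 is [9, 9], so an eigenvector is (-1, 1).
For λ=6: (A-λI) row 1 is [-9, 0], so an eigenvector is (0, -1).
General solution: c_1e^(-3t)(-1,1) + c_2e^(6t)(0,-1).

x_1(t) = -c_1e^(-3t), x_2(t) = c_1e^(-3t) - c_2e^(6t)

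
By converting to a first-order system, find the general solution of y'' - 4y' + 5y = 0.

Let x_1 = y, x_2 = y'. Then x_1' = x_2 and x_2' = -5x_1 + 4x_2.
A = [[0,1],[-5,4]]; det(A-λI) = λ^2 - 4λ + 5.
Eigenvalues λ = 2 ± i.

y(t) = c_1e^(2t)cos(t) + c_2e^(2t)sin(t)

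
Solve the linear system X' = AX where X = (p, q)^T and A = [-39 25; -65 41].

Coefficient matrix A = [[-39, 25], [-65, 41]].
Characteristic polynomial det(A - λI) = λ^2 - 2λ + 26 = 0.
Eigenvalues λ = 1 ± 5i (complex conjugate pair).
For λ=1+5i: an eigenvector is (2,3) - i(-1,-2) = (2 + i, 3 + 2i).
A real fundamental pair from Re and Im of e^((1+5i)t)v: X_1 = e^(t)(cos(5t)·(2,3) + sin(5t)·(-1,-2)), X_2 = e^(t)(sin(5t)·(2,3) - cos(5t)·(-1,-2)).
General solution: c_1X_1 + c_2X_2.

p(t) = -c_1e^(t)sin(5t) + 2c_1e^(t)cos(5t) + 2c_2e^(t)sin(5t) + c_2e^(t)cos(5t), q(t) = -2c_1e^(t)sin(5t) + 3c_1e^(t)cos(5t) + 3c_2e^(t)sin(5t) + 2c_2e^(t)cos(5t)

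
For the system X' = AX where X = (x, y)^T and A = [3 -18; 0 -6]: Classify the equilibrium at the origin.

saddle

A = [[3,-18],[0,-6]]; det(A-λI) = λ^2 + 3λ - 18.
λ = 3, -6: opposite signs.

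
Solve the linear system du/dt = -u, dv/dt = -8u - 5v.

u(t) = K_2e^(-t), v(t) = K_1e^(-5t) - 2K_2e^(-t)

Coefficient matrix A = [[-1, 0], [-8, -5]].
Characteristic polynomial det(A - λI) = λ^2 + 6λ + 5 = 0.
Eigenvalues λ = -5, -1.
For λ=-5: (A-λI) row 1 is [4, 0], so an eigenvector is (0, 1).
For λ=-1: (A-λI) row 2 is [-8, -4], so an eigenvector is (1, -2).
General solution: K_1e^(-5t)(0,1) + K_2e^(-t)(1,-2).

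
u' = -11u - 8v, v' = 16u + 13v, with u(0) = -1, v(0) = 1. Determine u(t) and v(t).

Coefficient matrix A = [[-11, -8], [16, 13]].
Characteristic polynomial det(A - λI) = λ^2 - 2λ - 15 = 0.
Eigenvalues λ = -3, 5.
For λ=-3: (A-λI) row 1 is [-8, -8], so an eigenvector is (1, -1).
For λ=5: (A-λI) row 1 is [-16, -8], so an eigenvector is (1, -2).
General solution: K_1e^(-3t)(1,-1) + K_2e^(5t)(1,-2).
Applying u(0)=-1, v(0)=1 gives K_1=-1, K_2=0.

u(t) = -e^(-3t), v(t) = e^(-3t)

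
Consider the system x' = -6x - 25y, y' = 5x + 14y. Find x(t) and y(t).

x(t) = -C_1e^(4t)sin(5t) - 2C_1e^(4t)cos(5t) - 2C_2e^(4t)sin(5t) + C_2e^(4t)cos(5t), y(t) = C_1e^(4t)cos(5t) + C_2e^(4t)sin(5t)

Coefficient matrix A = [[-6, -25], [5, 14]].
Characteristic polynomial det(A - λI) = λ^2 - 8λ + 41 = 0.
Eigenvalues λ = 4 ± 5i (complex conjugate pair).
For λ=4+5i: an eigenvector is (-2,1) - i(-1,0) = (-2 + i, 1).
A real fundamental pair from Re and Im of e^((4+5i)t)v: X_1 = e^(4t)(cos(5t)·(-2,1) + sin(5t)·(-1,0)), X_2 = e^(4t)(sin(5t)·(-2,1) - cos(5t)·(-1,0)).
General solution: C_1X_1 + C_2X_2.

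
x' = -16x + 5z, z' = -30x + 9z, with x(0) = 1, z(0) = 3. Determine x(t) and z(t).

x(t) = e^(-t), z(t) = 3e^(-t)

Coefficient matrix A = [[-16, 5], [-30, 9]].
Characteristic polynomial det(A - λI) = λ^2 + 7λ + 6 = 0.
Eigenvalues λ = -1, -6.
For λ=-1: (A-λI) row 1 is [-15, 5], so an eigenvector is (1, 3).
For λ=-6: (A-λI) row 1 is [-10, 5], so an eigenvector is (-1, -2).
General solution: c_1e^(-t)(1,3) + c_2e^(-6t)(-1,-2).
Applying x(0)=1, z(0)=3 gives c_1=1, c_2=0.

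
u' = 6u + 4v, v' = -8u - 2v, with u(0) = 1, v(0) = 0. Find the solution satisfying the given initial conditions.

u(t) = e^(2t)sin(4t) + e^(2t)cos(4t), v(t) = -2e^(2t)sin(4t)

Coefficient matrix A = [[6, 4], [-8, -2]].
Characteristic polynomial det(A - λI) = λ^2 - 4λ + 20 = 0.
Eigenvalues λ = 2 ± 4i (complex conjugate pair).
For λ=2+4i: an eigenvector is (1,-1) - i(0,-1) = (1, -1 + i).
A real fundamental pair from Re and Im of e^((2+4i)t)v: X_1 = e^(2t)(cos(4t)·(1,-1) + sin(4t)·(0,-1)), X_2 = e^(2t)(sin(4t)·(1,-1) - cos(4t)·(0,-1)).
General solution: C_1X_1 + C_2X_2.
Applying u(0)=1, v(0)=0 gives C_1=1, C_2=1.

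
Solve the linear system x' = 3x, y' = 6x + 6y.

x(t) = K_2e^(3t), y(t) = K_1e^(6t) - 2K_2e^(3t)

Coefficient matrix A = [[3, 0], [6, 6]].
Characteristic polynomial det(A - λI) = λ^2 - 9λ + 18 = 0.
Eigenvalues λ = 6, 3.
For λ=6: (A-λI) row 1 is [-3, 0], so an eigenvector is (0, 1).
For λ=3: (A-λI) row 2 is [6, 3], so an eigenvector is (1, -2).
General solution: K_1e^(6t)(0,1) + K_2e^(3t)(1,-2).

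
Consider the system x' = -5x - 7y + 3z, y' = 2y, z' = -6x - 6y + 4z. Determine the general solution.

x(t) = -K_1e^(2t) + K_2e^(-2t) + K_3e^(t), y(t) = K_1e^(2t), z(t) = K_2e^(-2t) + 2K_3e^(t)

Coefficient matrix A = [[-5, -7, 3], [0, 2, 0], [-6, -6, 4]].
det(A - λI) = 0 gives eigenvalues λ = 2, -2, 1.
For λ=2: eigenvector (-1,1,0).
For λ=-2: eigenvector (1,0,1).
For λ=1: eigenvector (1,0,2).
General solution: K_1e^(2t)(-1,1,0) + K_2e^(-2t)(1,0,1) + K_3e^(t)(1,0,2).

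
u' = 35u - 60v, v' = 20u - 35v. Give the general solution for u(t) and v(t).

Coefficient matrix A = [[35, -60], [20, -35]].
Characteristic polynomial det(A - λI) = λ^2 - 25 = 0.
Eigenvalues λ = 5, -5.
For λ=5: (A-λI) row 1 is [30, -60], so an eigenvector is (-2, -1).
For λ=-5: (A-λI) row 1 is [40, -60], so an eigenvector is (-3, -2).
General solution: C_1e^(5t)(-2,-1) + C_2e^(-5t)(-3,-2).

u(t) = -2C_1e^(5t) - 3C_2e^(-5t), v(t) = -C_1e^(5t) - 2C_2e^(-5t)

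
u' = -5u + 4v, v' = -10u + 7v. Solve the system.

Coefficient matrix A = [[-5, 4], [-10, 7]].
Characteristic polynomial det(A - λI) = λ^2 - 2λ + 5 = 0.
Eigenvalues λ = 1 ± 2i (complex conjugate pair).
For λ=1+2i: an eigenvector is (-1,-2) - i(-1,-1) = (-1 + i, -2 + i).
A real fundamental pair from Re and Im of e^((1+2i)t)v: X_1 = e^(t)(cos(2t)·(-1,-2) + sin(2t)·(-1,-1)), X_2 = e^(t)(sin(2t)·(-1,-2) - cos(2t)·(-1,-1)).
General solution: K_1X_1 + K_2X_2.

u(t) = -K_1e^(t)sin(2t) - K_1e^(t)cos(2t) - K_2e^(t)sin(2t) + K_2e^(t)cos(2t), v(t) = -K_1e^(t)sin(2t) - 2K_1e^(t)cos(2t) - 2K_2e^(t)sin(2t) + K_2e^(t)cos(2t)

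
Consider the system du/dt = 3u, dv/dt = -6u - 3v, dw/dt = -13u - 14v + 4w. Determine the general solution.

u(t) = c_1e^(3t), v(t) = -c_1e^(3t) + c_2e^(-3t), w(t) = -c_1e^(3t) + 2c_2e^(-3t) + c_3e^(4t)

Coefficient matrix A = [[3, 0, 0], [-6, -3, 0], [-13, -14, 4]].
det(A - λI) = 0 gives eigenvalues λ = 3, -3, 4.
For λ=3: eigenvector (1,-1,-1).
For λ=-3: eigenvector (0,1,2).
For λ=4: eigenvector (0,0,1).
General solution: c_1e^(3t)(1,-1,-1) + c_2e^(-3t)(0,1,2) + c_3e^(4t)(0,0,1).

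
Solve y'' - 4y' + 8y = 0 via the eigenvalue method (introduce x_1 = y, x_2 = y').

y(t) = c_1e^(2t)cos(2t) + c_2e^(2t)sin(2t)

Let x_1 = y, x_2 = y'. Then x_1' = x_2 and x_2' = -8x_1 + 4x_2.
A = [[0,1],[-8,4]]; det(A-λI) = λ^2 - 4λ + 8.
Eigenvalues λ = 2 ± 2i.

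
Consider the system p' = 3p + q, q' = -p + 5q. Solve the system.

p(t) = -K_1e^(4t) - K_2te^(4t) - K_2e^(4t), q(t) = -K_1e^(4t) - K_2te^(4t) - 2K_2e^(4t)

Coefficient matrix A = [[3, 1], [-1, 5]].
Characteristic polynomial det(A - λI) = λ^2 - 8λ + 16 = 0.
Single eigenvalue λ = 4 with algebraic multiplicity 2.
Eigenvector v = (-1,-1); generalized eigenvector w with (A-λI)w=v is (-1,-2).
General solution: e^(4t)[K_1·v + K_2·(t·v + w)].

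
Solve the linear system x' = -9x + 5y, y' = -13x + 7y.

Coefficient matrix A = [[-9, 5], [-13, 7]].
Characteristic polynomial det(A - λI) = λ^2 + 2λ + 2 = 0.
Eigenvalues λ = -1 ± i (complex conjugate pair).
For λ=-1+i: an eigenvector is (-1,-2) - i(-2,-3) = (-1 + 2i, -2 + 3i).
A real fundamental pair from Re and Im of e^((-1+i)t)v: X_1 = e^(-t)(cos(t)·(-1,-2) + sin(t)·(-2,-3)), X_2 = e^(-t)(sin(t)·(-1,-2) - cos(t)·(-2,-3)).
General solution: C_1X_1 + C_2X_2.

x(t) = -2C_1e^(-t)sin(t) - C_1e^(-t)cos(t) - C_2e^(-t)sin(t) + 2C_2e^(-t)cos(t), y(t) = -3C_1e^(-t)sin(t) - 2C_1e^(-t)cos(t) - 2C_2e^(-t)sin(t) + 3C_2e^(-t)cos(t)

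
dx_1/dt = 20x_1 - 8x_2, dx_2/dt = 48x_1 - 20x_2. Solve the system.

x_1(t) = C_1e^(-4t) - C_2e^(4t), x_2(t) = 3C_1e^(-4t) - 2C_2e^(4t)

Coefficient matrix A = [[20, -8], [48, -20]].
Characteristic polynomial det(A - λI) = λ^2 - 16 = 0.
Eigenvalues λ = -4, 4.
For λ=-4: (A-λI) row 1 is [24, -8], so an eigenvector is (1, 3).
For λ=4: (A-λI) row 1 is [16, -8], so an eigenvector is (-1, -2).
General solution: C_1e^(-4t)(1,3) + C_2e^(4t)(-1,-2).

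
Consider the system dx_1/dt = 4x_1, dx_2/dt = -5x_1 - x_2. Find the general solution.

x_1(t) = -C_1e^(4t), x_2(t) = C_1e^(4t) + C_2e^(-t)

Coefficient matrix A = [[4, 0], [-5, -1]].
Characteristic polynomial det(A - λI) = λ^2 - 3λ - 4 = 0.
Eigenvalues λ = 4, -1.
For λ=4: (A-λI) row 2 is [-5, -5], so an eigenvector is (-1, 1).
For λ=-1: (A-λI) row 1 is [5, 0], so an eigenvector is (0, 1).
General solution: C_1e^(4t)(-1,1) + C_2e^(-t)(0,1).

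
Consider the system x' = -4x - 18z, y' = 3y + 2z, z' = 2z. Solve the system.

Coefficient matrix A = [[-4, 0, -18], [0, 3, 2], [0, 0, 2]].
det(A - λI) = 0 gives eigenvalues λ = -4, 3, 2.
For λ=-4: eigenvector (1,0,0).
For λ=3: eigenvector (0,1,0).
For λ=2: eigenvector (3,2,-1).
General solution: K_1e^(-4t)(1,0,0) + K_2e^(3t)(0,1,0) + K_3e^(2t)(3,2,-1).

x(t) = K_1e^(-4t) + 3K_3e^(2t), y(t) = K_2e^(3t) + 2K_3e^(2t), z(t) = -K_3e^(2t)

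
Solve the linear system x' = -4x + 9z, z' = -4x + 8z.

x(t) = 3C_1e^(2t) + 3C_2te^(2t) + C_2e^(2t), z(t) = 2C_1e^(2t) + 2C_2te^(2t) + C_2e^(2t)

Coefficient matrix A = [[-4, 9], [-4, 8]].
Characteristic polynomial det(A - λI) = λ^2 - 4λ + 4 = 0.
Single eigenvalue λ = 2 with algebraic multiplicity 2.
Eigenvector v = (3,2); generalized eigenvector w with (A-λI)w=v is (1,1).
General solution: e^(2t)[C_1·v + C_2·(t·v + w)].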